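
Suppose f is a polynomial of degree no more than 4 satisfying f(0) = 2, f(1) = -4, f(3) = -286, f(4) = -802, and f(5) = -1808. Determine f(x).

Using the Lagrange interpolation formula with nodes 0, 1, 3, 4, 5:
  L_0(x) = (x - 1)(x - 3)(x - 4)(x - 5) / 60
  L_1(x) = x(x - 3)(x - 4)(x - 5) / -24
  L_2(x) = x(x - 1)(x - 4)(x - 5) / 12
  L_3(x) = x(x - 1)(x - 3)(x - 5) / -12
  L_4(x) = x(x - 1)(x - 3)(x - 4) / 40
Then f(x) = 2·L_0(x) - 4·L_1(x) - 286·L_2(x) - 802·L_3(x) - 1808·L_4(x).
Expanding and collecting terms gives f(x) = -2x^4 - 4x^3 - 3x^2 + 3x + 2.
Check: f(5) = -1808. ✓

f(x) = -2x^4 - 4x^3 - 3x^2 + 3x + 2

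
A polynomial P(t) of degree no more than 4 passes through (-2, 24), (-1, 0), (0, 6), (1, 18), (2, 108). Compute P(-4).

738

Forward differences of the values at t = -2, -1, 0, 1, 2:
  P  : 24  0  6  18  108
  Δ  : -24  6  12  90
  Δ^2: 30  6  78
  Δ^3: -24  72
  Δ^4: 96
The fourth differences are constant, confirming degree 4.
Interpolating (Newton forward form) and evaluating at t = -4 gives P(-4) = 738.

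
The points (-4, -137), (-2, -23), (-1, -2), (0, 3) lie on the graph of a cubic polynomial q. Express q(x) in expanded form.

q(x) = x^3 - 5x^2 - x + 3

Write q(x) = ax^3 + bx^2 + cx + d. Substituting each data point gives a linear system:
  -64a + 16b - 4c + d = -137
  -8a + 4b - 2c + d = -23
  -a + b - c + d = -2
  d = 3
Solving the system yields a = 1, b = -5, c = -1, d = 3.
So q(x) = x^3 - 5x^2 - x + 3.
Check: q(-2) = -23. ✓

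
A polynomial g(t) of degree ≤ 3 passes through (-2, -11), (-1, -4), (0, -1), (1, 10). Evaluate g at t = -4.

Write g(t) = at^3 + bt^2 + ct + d. Substituting each data point gives a linear system:
  -8a + 4b - 2c + d = -11
  -a + b - c + d = -4
  d = -1
  a + b + c + d = 10
Solving the system yields a = 2, b = 4, c = 5, d = -1.
So g(t) = 2t³ + 4t² + 5t - 1.
Then g(-4) = -85.

-85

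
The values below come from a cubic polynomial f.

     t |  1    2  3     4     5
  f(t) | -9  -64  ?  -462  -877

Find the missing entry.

On equispaced nodes a degree-3 polynomial has vanishing fourth forward difference, so
  f(1) - 4·f(2) + 6·f(3) - 4·f(4) + f(5) = 0.
Substituting the known values and solving for f(3):
  6·f(3) = -1218
  f(3) = -203.

-203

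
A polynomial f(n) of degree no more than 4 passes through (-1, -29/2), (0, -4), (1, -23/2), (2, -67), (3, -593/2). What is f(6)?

-4729

Write f(n) = an^4 + bn^3 + cn^2 + dn + e. Substituting each data point gives a linear system:
  a - b + c - d + e = -29/2
  e = -4
  a + b + c + d + e = -23/2
  16a + 8b + 4c + 2d + e = -67
  81a + 27b + 9c + 3d + e = -593/2
Solving the system yields a = -4, b = 3, c = -5, d = -3/2, e = -4.
So f(n) = -4n⁴ + 3n³ - 5n² - (3/2)n - 4.
Then f(6) = -4729.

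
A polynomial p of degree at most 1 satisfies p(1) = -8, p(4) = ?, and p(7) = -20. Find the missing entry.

The 2 known points determine the degree-1 polynomial uniquely.
Write p(s) = as + b. Substituting each data point gives a linear system:
  a + b = -8
  7a + b = -20
Solving the system yields a = -2, b = -6.
So p(s) = -2s - 6.
Then p(4) = -14.

-14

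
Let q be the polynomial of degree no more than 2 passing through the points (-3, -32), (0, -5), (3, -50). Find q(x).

q(x) = -4x^2 - 3x - 5

Write q(x) = ax^2 + bx + c. Substituting each data point gives a linear system:
  9a - 3b + c = -32
  c = -5
  9a + 3b + c = -50
Solving the system yields a = -4, b = -3, c = -5.
So q(x) = -4x^2 - 3x - 5.
Check: q(-3) = -32. ✓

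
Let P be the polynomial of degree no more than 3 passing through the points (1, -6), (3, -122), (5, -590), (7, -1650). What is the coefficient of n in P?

Write P(n) = an^3 + bn^2 + cn + d. Substituting each data point gives a linear system:
  a + b + c + d = -6
  27a + 9b + 3c + d = -122
  125a + 25b + 5c + d = -590
  343a + 49b + 7c + d = -1650
Solving the system yields a = -5, b = 1, c = 3, d = -5.
So P(n) = -5n^3 + n^2 + 3n - 5.
The coefficient of n is 3.

3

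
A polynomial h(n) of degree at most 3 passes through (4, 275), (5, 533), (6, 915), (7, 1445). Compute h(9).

Forward differences of the values at n = 4, 5, 6, 7:
  h  : 275  533  915  1445
  Δ  : 258  382  530
  Δ^2: 124  148
  Δ^3: 24
The third differences are constant, confirming degree 3.
Interpolating (Newton forward form) and evaluating at n = 9 gives h(9) = 3045.

3045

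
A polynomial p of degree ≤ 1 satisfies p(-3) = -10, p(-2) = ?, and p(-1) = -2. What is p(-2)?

-6

The 2 known points determine the degree-1 polynomial uniquely.
Write p(x) = ax + b. Substituting each data point gives a linear system:
  -3a + b = -10
  -a + b = -2
Solving the system yields a = 4, b = 2.
So p(x) = 4x + 2.
Then p(-2) = -6.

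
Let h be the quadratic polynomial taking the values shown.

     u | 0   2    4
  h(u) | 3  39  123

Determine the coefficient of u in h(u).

Write h(u) = au^2 + bu + c. Substituting each data point gives a linear system:
  c = 3
  4a + 2b + c = 39
  16a + 4b + c = 123
Solving the system yields a = 6, b = 6, c = 3.
So h(u) = 6u^2 + 6u + 3.
The coefficient of u is 6.

6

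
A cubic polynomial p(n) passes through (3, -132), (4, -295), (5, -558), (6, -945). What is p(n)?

Using the Lagrange interpolation formula with nodes 3, 4, 5, 6:
  L_0(n) = (n - 4)(n - 5)(n - 6) / -6
  L_1(n) = (n - 3)(n - 5)(n - 6) / 2
  L_2(n) = (n - 3)(n - 4)(n - 6) / -2
  L_3(n) = (n - 3)(n - 4)(n - 5) / 6
Then p(n) = -132·L_0(n) - 295·L_1(n) - 558·L_2(n) - 945·L_3(n).
Expanding and collecting terms gives p(n) = -4n³ - 2n² - n - 3.
Check: p(4) = -295. ✓

p(n) = -4n^3 - 2n^2 - n - 3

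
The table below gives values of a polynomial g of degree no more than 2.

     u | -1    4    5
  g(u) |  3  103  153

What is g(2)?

33

Using the Lagrange interpolation formula with nodes -1, 4, 5:
  L_0(u) = (u - 4)(u - 5) / 30
  L_1(u) = (u + 1)(u - 5) / -5
  L_2(u) = (u + 1)(u - 4) / 6
Then g(u) = 3·L_0(u) + 103·L_1(u) + 153·L_2(u).
Expanding and collecting terms gives g(u) = 5u^2 + 5u + 3.
Evaluating at u = 2: g(2) = 33.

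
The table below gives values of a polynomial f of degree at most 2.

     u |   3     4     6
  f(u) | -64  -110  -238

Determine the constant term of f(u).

2

Write f(u) = au^2 + bu + c. Substituting each data point gives a linear system:
  9a + 3b + c = -64
  16a + 4b + c = -110
  36a + 6b + c = -238
Solving the system yields a = -6, b = -4, c = 2.
So f(u) = -6u^2 - 4u + 2.
The constant term is 2.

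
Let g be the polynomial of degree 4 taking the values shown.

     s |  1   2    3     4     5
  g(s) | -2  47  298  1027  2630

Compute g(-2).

103

Forward differences of the values at s = 1, 2, 3, 4, 5:
  g  : -2  47  298  1027  2630
  Δ  : 49  251  729  1603
  Δ^2: 202  478  874
  Δ^3: 276  396
  Δ^4: 120
The fourth differences are constant, confirming degree 4.
Interpolating (Newton forward form) and evaluating at s = -2 gives g(-2) = 103.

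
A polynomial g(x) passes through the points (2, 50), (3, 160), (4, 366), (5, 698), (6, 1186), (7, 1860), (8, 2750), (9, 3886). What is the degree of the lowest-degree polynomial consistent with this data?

Forward differences of the values at x = 2, 3, 4, 5, 6, 7, 8, 9:
  g  : 50  160  366  698  1186  1860  2750  3886
  Δ  : 110  206  332  488  674  890  1136
  Δ^2: 96  126  156  186  216  246
  Δ^3: 30  30  30  30  30
  Δ^4: 0  0  0  0
  Δ^5: 0  0  0
  Δ^6: 0  0
  Δ^7: 0
The third differences are constant (30) and nonzero, while all higher differences vanish, so the minimal degree is 3.

3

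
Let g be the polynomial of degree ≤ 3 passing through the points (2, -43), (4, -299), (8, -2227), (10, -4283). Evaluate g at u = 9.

-3144

Using the Lagrange interpolation formula with nodes 2, 4, 8, 10:
  L_0(u) = (u - 4)(u - 8)(u - 10) / -96
  L_1(u) = (u - 2)(u - 8)(u - 10) / 48
  L_2(u) = (u - 2)(u - 4)(u - 10) / -48
  L_3(u) = (u - 2)(u - 4)(u - 8) / 96
Then g(u) = -43·L_0(u) - 299·L_1(u) - 2227·L_2(u) - 4283·L_3(u).
Expanding and collecting terms gives g(u) = -4u^3 - 3u^2 + 2u - 3.
Evaluating at u = 9: g(9) = -3144.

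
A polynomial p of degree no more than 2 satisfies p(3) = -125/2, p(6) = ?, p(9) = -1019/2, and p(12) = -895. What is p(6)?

-232

The 3 known points determine the degree-2 polynomial uniquely.
Write p(n) = an^2 + bn + c. Substituting each data point gives a linear system:
  9a + 3b + c = -125/2
  81a + 9b + c = -1019/2
  144a + 12b + c = -895
Solving the system yields a = -6, b = -5/2, c = -1.
So p(n) = -6n² - (5/2)n - 1.
Then p(6) = -232.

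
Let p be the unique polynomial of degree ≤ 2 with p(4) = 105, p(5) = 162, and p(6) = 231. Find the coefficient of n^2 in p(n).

Write p(n) = an^2 + bn + c. Substituting each data point gives a linear system:
  16a + 4b + c = 105
  25a + 5b + c = 162
  36a + 6b + c = 231
Solving the system yields a = 6, b = 3, c = -3.
So p(n) = 6n² + 3n - 3.
The leading coefficient is 6.

6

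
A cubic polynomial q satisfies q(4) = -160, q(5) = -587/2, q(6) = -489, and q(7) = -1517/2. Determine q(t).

q(t) = -2t^3 - t^2 - (5/2)t - 6

Write q(t) = at^3 + bt^2 + ct + d. Substituting each data point gives a linear system:
  64a + 16b + 4c + d = -160
  125a + 25b + 5c + d = -587/2
  216a + 36b + 6c + d = -489
  343a + 49b + 7c + d = -1517/2
Solving the system yields a = -2, b = -1, c = -5/2, d = -6.
So q(t) = -2t^3 - t^2 - (5/2)t - 6.
Check: q(6) = -489. ✓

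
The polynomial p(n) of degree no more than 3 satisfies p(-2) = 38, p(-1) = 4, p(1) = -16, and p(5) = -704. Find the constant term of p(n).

Write p(n) = an^3 + bn^2 + cn + d. Substituting each data point gives a linear system:
  -8a + 4b - 2c + d = 38
  -a + b - c + d = 4
  a + b + c + d = -16
  125a + 25b + 5c + d = -704
Solving the system yields a = -5, b = -2, c = -5, d = -4.
So p(n) = -5n^3 - 2n^2 - 5n - 4.
The constant term is -4.

-4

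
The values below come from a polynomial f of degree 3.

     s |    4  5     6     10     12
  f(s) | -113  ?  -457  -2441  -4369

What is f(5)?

The 4 known points determine the degree-3 polynomial uniquely.
Write f(s) = as^3 + bs^2 + cs + d. Substituting each data point gives a linear system:
  64a + 16b + 4c + d = -113
  216a + 36b + 6c + d = -457
  1000a + 100b + 10c + d = -2441
  1728a + 144b + 12c + d = -4369
Solving the system yields a = -3, b = 6, c = -4, d = -1.
So f(s) = -3s^3 + 6s^2 - 4s - 1.
Then f(5) = -246.

-246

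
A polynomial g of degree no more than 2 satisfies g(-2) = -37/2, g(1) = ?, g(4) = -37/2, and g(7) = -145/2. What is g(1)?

The 3 known points determine the degree-2 polynomial uniquely.
Write g(n) = an^2 + bn + c. Substituting each data point gives a linear system:
  4a - 2b + c = -37/2
  16a + 4b + c = -37/2
  49a + 7b + c = -145/2
Solving the system yields a = -2, b = 4, c = -5/2.
So g(n) = -2n^2 + 4n - 5/2.
Then g(1) = -1/2.

-1/2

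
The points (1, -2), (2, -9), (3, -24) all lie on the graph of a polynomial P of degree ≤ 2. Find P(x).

Write P(x) = ax^2 + bx + c. Substituting each data point gives a linear system:
  a + b + c = -2
  4a + 2b + c = -9
  9a + 3b + c = -24
Solving the system yields a = -4, b = 5, c = -3.
So P(x) = -4x² + 5x - 3.
Check: P(2) = -9. ✓

P(x) = -4x^2 + 5x - 3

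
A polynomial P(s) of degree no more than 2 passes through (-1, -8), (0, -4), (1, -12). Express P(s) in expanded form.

P(s) = -6s^2 - 2s - 4

Write P(s) = as^2 + bs + c. Substituting each data point gives a linear system:
  a - b + c = -8
  c = -4
  a + b + c = -12
Solving the system yields a = -6, b = -2, c = -4.
So P(s) = -6s² - 2s - 4.
Check: P(0) = -4. ✓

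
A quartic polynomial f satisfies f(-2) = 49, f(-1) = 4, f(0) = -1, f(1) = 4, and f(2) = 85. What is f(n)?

f(n) = 4n^4 + 3n^3 + n^2 - 3n - 1

Write f(n) = an^4 + bn^3 + cn^2 + dn + e. Substituting each data point gives a linear system:
  16a - 8b + 4c - 2d + e = 49
  a - b + c - d + e = 4
  e = -1
  a + b + c + d + e = 4
  16a + 8b + 4c + 2d + e = 85
Solving the system yields a = 4, b = 3, c = 1, d = -3, e = -1.
So f(n) = 4n⁴ + 3n³ + n² - 3n - 1.
Check: f(-2) = 49. ✓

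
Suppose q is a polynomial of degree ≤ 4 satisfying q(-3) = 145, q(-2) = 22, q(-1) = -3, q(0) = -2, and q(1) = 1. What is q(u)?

Write q(u) = au^4 + bu^3 + cu^2 + du + e. Substituting each data point gives a linear system:
  81a - 27b + 9c - 3d + e = 145
  16a - 8b + 4c - 2d + e = 22
  a - b + c - d + e = -3
  e = -2
  a + b + c + d + e = 1
Solving the system yields a = 2, b = 0, c = -1, d = 2, e = -2.
So q(u) = 2u^4 - u^2 + 2u - 2.
Check: q(-3) = 145. ✓

q(u) = 2u^4 - u^2 + 2u - 2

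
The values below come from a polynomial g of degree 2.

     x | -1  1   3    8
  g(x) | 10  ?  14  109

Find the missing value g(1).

4

The 3 known points determine the degree-2 polynomial uniquely.
Write g(x) = ax^2 + bx + c. Substituting each data point gives a linear system:
  a - b + c = 10
  9a + 3b + c = 14
  64a + 8b + c = 109
Solving the system yields a = 2, b = -3, c = 5.
So g(x) = 2x^2 - 3x + 5.
Then g(1) = 4.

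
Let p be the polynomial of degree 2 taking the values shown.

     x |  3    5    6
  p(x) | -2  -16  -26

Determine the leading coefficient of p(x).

Write p(x) = ax^2 + bx + c. Substituting each data point gives a linear system:
  9a + 3b + c = -2
  25a + 5b + c = -16
  36a + 6b + c = -26
Solving the system yields a = -1, b = 1, c = 4.
So p(x) = -x^2 + x + 4.
The leading coefficient is -1.

-1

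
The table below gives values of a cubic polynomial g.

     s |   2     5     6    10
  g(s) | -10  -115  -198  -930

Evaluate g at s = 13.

Using the Lagrange interpolation formula with nodes 2, 5, 6, 10:
  L_0(s) = (s - 5)(s - 6)(s - 10) / -96
  L_1(s) = (s - 2)(s - 6)(s - 10) / 15
  L_2(s) = (s - 2)(s - 5)(s - 10) / -16
  L_3(s) = (s - 2)(s - 5)(s - 6) / 160
Then g(s) = -10·L_0(s) - 115·L_1(s) - 198·L_2(s) - 930·L_3(s).
Expanding and collecting terms gives g(s) = -s^3 + s^2 - 3s.
Evaluating at s = 13: g(13) = -2067.

-2067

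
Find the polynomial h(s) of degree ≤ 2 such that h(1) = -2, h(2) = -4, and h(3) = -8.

h(s) = -s^2 + s - 2

Write h(s) = as^2 + bs + c. Substituting each data point gives a linear system:
  a + b + c = -2
  4a + 2b + c = -4
  9a + 3b + c = -8
Solving the system yields a = -1, b = 1, c = -2.
So h(s) = -s^2 + s - 2.
Check: h(2) = -4. ✓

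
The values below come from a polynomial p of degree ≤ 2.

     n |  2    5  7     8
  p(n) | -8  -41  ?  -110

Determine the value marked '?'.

The 3 known points determine the degree-2 polynomial uniquely.
Write p(n) = an^2 + bn + c. Substituting each data point gives a linear system:
  4a + 2b + c = -8
  25a + 5b + c = -41
  64a + 8b + c = -110
Solving the system yields a = -2, b = 3, c = -6.
So p(n) = -2n^2 + 3n - 6.
Then p(7) = -83.

-83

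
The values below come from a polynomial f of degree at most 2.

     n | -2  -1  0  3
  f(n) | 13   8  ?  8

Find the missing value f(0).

The 3 known points determine the degree-2 polynomial uniquely.
Write f(n) = an^2 + bn + c. Substituting each data point gives a linear system:
  4a - 2b + c = 13
  a - b + c = 8
  9a + 3b + c = 8
Solving the system yields a = 1, b = -2, c = 5.
So f(n) = n^2 - 2n + 5.
Then f(0) = 5.

5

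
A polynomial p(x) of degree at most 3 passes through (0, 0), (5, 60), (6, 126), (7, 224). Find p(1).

Using the Lagrange interpolation formula with nodes 0, 5, 6, 7:
  L_0(x) = (x - 5)(x - 6)(x - 7) / -210
  L_1(x) = x(x - 6)(x - 7) / 10
  L_2(x) = x(x - 5)(x - 7) / -6
  L_3(x) = x(x - 5)(x - 6) / 14
Then p(x) = 0·L_0(x) + 60·L_1(x) + 126·L_2(x) + 224·L_3(x).
Expanding and collecting terms gives p(x) = x^3 - 2x^2 - 3x.
Evaluating at x = 1: p(1) = -4.

-4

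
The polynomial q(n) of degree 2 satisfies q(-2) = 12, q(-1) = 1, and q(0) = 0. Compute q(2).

Write q(n) = an^2 + bn + c. Substituting each data point gives a linear system:
  4a - 2b + c = 12
  a - b + c = 1
  c = 0
Solving the system yields a = 5, b = 4, c = 0.
So q(n) = 5n^2 + 4n.
Then q(2) = 28.

28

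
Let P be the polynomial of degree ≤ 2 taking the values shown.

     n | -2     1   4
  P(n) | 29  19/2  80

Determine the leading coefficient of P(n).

Write P(n) = an^2 + bn + c. Substituting each data point gives a linear system:
  4a - 2b + c = 29
  a + b + c = 19/2
  16a + 4b + c = 80
Solving the system yields a = 5, b = -3/2, c = 6.
So P(n) = 5n^2 - (3/2)n + 6.
The leading coefficient is 5.

5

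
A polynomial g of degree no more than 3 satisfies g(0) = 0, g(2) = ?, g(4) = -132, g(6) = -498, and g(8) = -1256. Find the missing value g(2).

The 4 known points determine the degree-3 polynomial uniquely.
Write g(s) = as^3 + bs^2 + cs + d. Substituting each data point gives a linear system:
  d = 0
  64a + 16b + 4c + d = -132
  216a + 36b + 6c + d = -498
  512a + 64b + 8c + d = -1256
Solving the system yields a = -3, b = 5, c = -5, d = 0.
So g(s) = -3s^3 + 5s^2 - 5s.
Then g(2) = -14.

-14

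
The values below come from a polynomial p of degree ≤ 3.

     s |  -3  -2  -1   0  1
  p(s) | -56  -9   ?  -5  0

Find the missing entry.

On equispaced nodes a degree-3 polynomial has vanishing fourth forward difference, so
  p(-3) - 4·p(-2) + 6·p(-1) - 4·p(0) + p(1) = 0.
Substituting the known values and solving for p(-1):
  6·p(-1) = 0
  p(-1) = 0.

0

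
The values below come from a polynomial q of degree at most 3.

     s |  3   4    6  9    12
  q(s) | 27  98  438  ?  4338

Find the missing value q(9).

The 4 known points determine the degree-3 polynomial uniquely.
Write q(s) = as^3 + bs^2 + cs + d. Substituting each data point gives a linear system:
  27a + 9b + 3c + d = 27
  64a + 16b + 4c + d = 98
  216a + 36b + 6c + d = 438
  1728a + 144b + 12c + d = 4338
Solving the system yields a = 3, b = -6, c = 2, d = -6.
So q(s) = 3s^3 - 6s^2 + 2s - 6.
Then q(9) = 1713.

1713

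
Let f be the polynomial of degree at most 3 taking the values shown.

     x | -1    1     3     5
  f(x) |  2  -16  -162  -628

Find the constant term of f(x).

-3

Write f(x) = ax^3 + bx^2 + cx + d. Substituting each data point gives a linear system:
  -a + b - c + d = 2
  a + b + c + d = -16
  27a + 9b + 3c + d = -162
  125a + 25b + 5c + d = -628
Solving the system yields a = -4, b = -4, c = -5, d = -3.
So f(x) = -4x^3 - 4x^2 - 5x - 3.
The constant term is -3.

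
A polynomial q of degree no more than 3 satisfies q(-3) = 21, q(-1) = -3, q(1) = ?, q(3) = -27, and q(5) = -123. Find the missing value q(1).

-3

The 4 known points determine the degree-3 polynomial uniquely.
Write q(x) = ax^3 + bx^2 + cx + d. Substituting each data point gives a linear system:
  -27a + 9b - 3c + d = 21
  -a + b - c + d = -3
  27a + 9b + 3c + d = -27
  125a + 25b + 5c + d = -123
Solving the system yields a = -1, b = 0, c = 1, d = -3.
So q(x) = -x^3 + x - 3.
Then q(1) = -3.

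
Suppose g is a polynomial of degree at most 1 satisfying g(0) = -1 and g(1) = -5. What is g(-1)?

3

Write g(u) = au + b. Substituting each data point gives a linear system:
  b = -1
  a + b = -5
Solving the system yields a = -4, b = -1.
So g(u) = -4u - 1.
Then g(-1) = 3.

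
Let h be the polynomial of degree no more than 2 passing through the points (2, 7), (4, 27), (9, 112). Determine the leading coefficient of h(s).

Write h(s) = as^2 + bs + c. Substituting each data point gives a linear system:
  4a + 2b + c = 7
  16a + 4b + c = 27
  81a + 9b + c = 112
Solving the system yields a = 1, b = 4, c = -5.
So h(s) = s² + 4s - 5.
The leading coefficient is 1.

1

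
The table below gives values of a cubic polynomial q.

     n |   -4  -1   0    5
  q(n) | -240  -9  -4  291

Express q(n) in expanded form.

Write q(n) = an^3 + bn^2 + cn + d. Substituting each data point gives a linear system:
  -64a + 16b - 4c + d = -240
  -a + b - c + d = -9
  d = -4
  125a + 25b + 5c + d = 291
Solving the system yields a = 3, b = -3, c = -1, d = -4.
So q(n) = 3n^3 - 3n^2 - n - 4.
Check: q(0) = -4. ✓

q(n) = 3n^3 - 3n^2 - n - 4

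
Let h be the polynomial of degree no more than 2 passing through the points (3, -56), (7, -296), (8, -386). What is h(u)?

h(u) = -6u^2 - 2

Using the Lagrange interpolation formula with nodes 3, 7, 8:
  L_0(u) = (u - 7)(u - 8) / 20
  L_1(u) = (u - 3)(u - 8) / -4
  L_2(u) = (u - 3)(u - 7) / 5
Then h(u) = -56·L_0(u) - 296·L_1(u) - 386·L_2(u).
Expanding and collecting terms gives h(u) = -6u^2 - 2.
Check: h(7) = -296. ✓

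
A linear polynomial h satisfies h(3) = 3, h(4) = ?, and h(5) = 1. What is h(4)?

2

The 2 known points determine the degree-1 polynomial uniquely.
Write h(u) = au + b. Substituting each data point gives a linear system:
  3a + b = 3
  5a + b = 1
Solving the system yields a = -1, b = 6.
So h(u) = -u + 6.
Then h(4) = 2.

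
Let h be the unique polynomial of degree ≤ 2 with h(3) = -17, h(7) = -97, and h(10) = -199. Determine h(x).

Using the Lagrange interpolation formula with nodes 3, 7, 10:
  L_0(x) = (x - 7)(x - 10) / 28
  L_1(x) = (x - 3)(x - 10) / -12
  L_2(x) = (x - 3)(x - 7) / 21
Then h(x) = -17·L_0(x) - 97·L_1(x) - 199·L_2(x).
Expanding and collecting terms gives h(x) = -2x² + 1.
Check: h(10) = -199. ✓

h(x) = -2x^2 + 1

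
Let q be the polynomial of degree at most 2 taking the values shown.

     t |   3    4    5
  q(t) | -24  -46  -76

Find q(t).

q(t) = -4t^2 + 6t - 6

Write q(t) = at^2 + bt + c. Substituting each data point gives a linear system:
  9a + 3b + c = -24
  16a + 4b + c = -46
  25a + 5b + c = -76
Solving the system yields a = -4, b = 6, c = -6.
So q(t) = -4t² + 6t - 6.
Check: q(5) = -76. ✓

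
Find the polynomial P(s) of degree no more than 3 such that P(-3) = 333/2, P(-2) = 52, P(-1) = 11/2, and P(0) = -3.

P(s) = -5s^3 + 4s^2 + (1/2)s - 3

Write P(s) = as^3 + bs^2 + cs + d. Substituting each data point gives a linear system:
  -27a + 9b - 3c + d = 333/2
  -8a + 4b - 2c + d = 52
  -a + b - c + d = 11/2
  d = -3
Solving the system yields a = -5, b = 4, c = 1/2, d = -3.
So P(s) = -5s³ + 4s² + (1/2)s - 3.
Check: P(0) = -3. ✓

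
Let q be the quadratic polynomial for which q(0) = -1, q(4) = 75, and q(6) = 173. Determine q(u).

q(u) = 5u^2 - u - 1

Write q(u) = au^2 + bu + c. Substituting each data point gives a linear system:
  c = -1
  16a + 4b + c = 75
  36a + 6b + c = 173
Solving the system yields a = 5, b = -1, c = -1.
So q(u) = 5u^2 - u - 1.
Check: q(6) = 173. ✓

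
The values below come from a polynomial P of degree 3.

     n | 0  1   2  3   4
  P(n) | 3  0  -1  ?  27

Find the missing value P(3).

The 4 known points determine the degree-3 polynomial uniquely.
Write P(n) = an^3 + bn^2 + cn + d. Substituting each data point gives a linear system:
  d = 3
  a + b + c + d = 0
  8a + 4b + 2c + d = -1
  64a + 16b + 4c + d = 27
Solving the system yields a = 1, b = -2, c = -2, d = 3.
So P(n) = n³ - 2n² - 2n + 3.
Then P(3) = 6.

6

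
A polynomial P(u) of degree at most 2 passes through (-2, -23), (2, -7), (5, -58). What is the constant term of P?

Write P(u) = au^2 + bu + c. Substituting each data point gives a linear system:
  4a - 2b + c = -23
  4a + 2b + c = -7
  25a + 5b + c = -58
Solving the system yields a = -3, b = 4, c = -3.
So P(u) = -3u^2 + 4u - 3.
The constant term is -3.

-3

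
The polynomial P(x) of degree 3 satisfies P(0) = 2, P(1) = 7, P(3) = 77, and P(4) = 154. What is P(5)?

267

Using the Lagrange interpolation formula with nodes 0, 1, 3, 4:
  L_0(x) = (x - 1)(x - 3)(x - 4) / -12
  L_1(x) = x(x - 3)(x - 4) / 6
  L_2(x) = x(x - 1)(x - 4) / -6
  L_3(x) = x(x - 1)(x - 3) / 12
Then P(x) = 2·L_0(x) + 7·L_1(x) + 77·L_2(x) + 154·L_3(x).
Expanding and collecting terms gives P(x) = x^3 + 6x^2 - 2x + 2.
Evaluating at x = 5: P(5) = 267.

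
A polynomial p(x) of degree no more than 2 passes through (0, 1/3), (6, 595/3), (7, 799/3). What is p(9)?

Using the Lagrange interpolation formula with nodes 0, 6, 7:
  L_0(x) = (x - 6)(x - 7) / 42
  L_1(x) = x(x - 7) / -6
  L_2(x) = x(x - 6) / 7
Then p(x) = 1/3·L_0(x) + 595/3·L_1(x) + 799/3·L_2(x).
Expanding and collecting terms gives p(x) = 5x² + 3x + 1/3.
Evaluating at x = 9: p(9) = 1297/3.

1297/3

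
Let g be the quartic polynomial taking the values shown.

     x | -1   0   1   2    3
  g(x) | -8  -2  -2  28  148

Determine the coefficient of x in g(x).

-1

Write g(x) = ax^4 + bx^3 + cx^2 + dx + e. Substituting each data point gives a linear system:
  a - b + c - d + e = -8
  e = -2
  a + b + c + d + e = -2
  16a + 8b + 4c + 2d + e = 28
  81a + 27b + 9c + 3d + e = 148
Solving the system yields a = 1, b = 4, c = -4, d = -1, e = -2.
So g(x) = x⁴ + 4x³ - 4x² - x - 2.
The coefficient of x is -1.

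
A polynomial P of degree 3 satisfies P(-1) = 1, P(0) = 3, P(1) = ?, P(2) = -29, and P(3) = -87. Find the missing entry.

-3

On equispaced nodes a degree-3 polynomial has vanishing fourth forward difference, so
  P(-1) - 4·P(0) + 6·P(1) - 4·P(2) + P(3) = 0.
Substituting the known values and solving for P(1):
  6·P(1) = -18
  P(1) = -3.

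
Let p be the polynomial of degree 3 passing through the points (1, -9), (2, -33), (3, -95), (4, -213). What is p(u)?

p(u) = -3u^3 - u^2 - 5

Write p(u) = au^3 + bu^2 + cu + d. Substituting each data point gives a linear system:
  a + b + c + d = -9
  8a + 4b + 2c + d = -33
  27a + 9b + 3c + d = -95
  64a + 16b + 4c + d = -213
Solving the system yields a = -3, b = -1, c = 0, d = -5.
So p(u) = -3u^3 - u^2 - 5.
Check: p(2) = -33. ✓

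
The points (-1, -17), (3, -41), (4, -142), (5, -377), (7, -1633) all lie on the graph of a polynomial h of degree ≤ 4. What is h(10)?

Write h(u) = au^4 + bu^3 + cu^2 + du + e. Substituting each data point gives a linear system:
  a - b + c - d + e = -17
  81a + 27b + 9c + 3d + e = -41
  256a + 64b + 16c + 4d + e = -142
  625a + 125b + 25c + 5d + e = -377
  2401a + 343b + 49c + 7d + e = -1633
Solving the system yields a = -1, b = 3, c = -6, d = 5, e = -2.
So h(u) = -u^4 + 3u^3 - 6u^2 + 5u - 2.
Then h(10) = -7552.

-7552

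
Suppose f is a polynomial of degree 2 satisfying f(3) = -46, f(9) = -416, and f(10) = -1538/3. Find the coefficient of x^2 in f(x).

Write f(x) = ax^2 + bx + c. Substituting each data point gives a linear system:
  9a + 3b + c = -46
  81a + 9b + c = -416
  100a + 10b + c = -1538/3
Solving the system yields a = -5, b = -5/3, c = 4.
So f(x) = -5x^2 - (5/3)x + 4.
The leading coefficient is -5.

-5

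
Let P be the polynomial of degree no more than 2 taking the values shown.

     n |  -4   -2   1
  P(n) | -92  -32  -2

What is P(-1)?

Using the Lagrange interpolation formula with nodes -4, -2, 1:
  L_0(n) = (n + 2)(n - 1) / 10
  L_1(n) = (n + 4)(n - 1) / -6
  L_2(n) = (n + 4)(n + 2) / 15
Then P(n) = -92·L_0(n) - 32·L_1(n) - 2·L_2(n).
Expanding and collecting terms gives P(n) = -4n^2 + 6n - 4.
Evaluating at n = -1: P(-1) = -14.

-14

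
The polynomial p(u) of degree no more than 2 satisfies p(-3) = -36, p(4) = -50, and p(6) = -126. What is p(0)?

6

Using the Lagrange interpolation formula with nodes -3, 4, 6:
  L_0(u) = (u - 4)(u - 6) / 63
  L_1(u) = (u + 3)(u - 6) / -14
  L_2(u) = (u + 3)(u - 4) / 18
Then p(u) = -36·L_0(u) - 50·L_1(u) - 126·L_2(u).
Expanding and collecting terms gives p(u) = -4u^2 + 2u + 6.
Evaluating at u = 0: p(0) = 6.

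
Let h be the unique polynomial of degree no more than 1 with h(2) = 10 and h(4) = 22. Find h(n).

Using the Lagrange interpolation formula with nodes 2, 4:
  L_0(n) = (n - 4) / -2
  L_1(n) = (n - 2) / 2
Then h(n) = 10·L_0(n) + 22·L_1(n).
Expanding and collecting terms gives h(n) = 6n - 2.
Check: h(2) = 10. ✓

h(n) = 6n - 2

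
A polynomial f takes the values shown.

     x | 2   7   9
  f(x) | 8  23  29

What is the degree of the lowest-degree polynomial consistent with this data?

1

Divided differences on the nodes 2, 7, 9:
  order 0: 8  23  29
  order 1: 3  3
  order 2: 0
The order-1 divided differences are all 3 (nonzero) and every higher order vanishes, so the data lies on a polynomial of degree exactly 1.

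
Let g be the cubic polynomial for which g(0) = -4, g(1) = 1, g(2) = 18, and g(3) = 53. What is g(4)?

112

Using the Lagrange interpolation formula with nodes 0, 1, 2, 3:
  L_0(t) = (t - 1)(t - 2)(t - 3) / -6
  L_1(t) = t(t - 2)(t - 3) / 2
  L_2(t) = t(t - 1)(t - 3) / -2
  L_3(t) = t(t - 1)(t - 2) / 6
Then g(t) = -4·L_0(t) + 1·L_1(t) + 18·L_2(t) + 53·L_3(t).
Expanding and collecting terms gives g(t) = t³ + 3t² + t - 4.
Evaluating at t = 4: g(4) = 112.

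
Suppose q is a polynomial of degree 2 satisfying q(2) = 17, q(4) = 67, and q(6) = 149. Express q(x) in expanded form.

Write q(x) = ax^2 + bx + c. Substituting each data point gives a linear system:
  4a + 2b + c = 17
  16a + 4b + c = 67
  36a + 6b + c = 149
Solving the system yields a = 4, b = 1, c = -1.
So q(x) = 4x^2 + x - 1.
Check: q(2) = 17. ✓

q(x) = 4x^2 + x - 1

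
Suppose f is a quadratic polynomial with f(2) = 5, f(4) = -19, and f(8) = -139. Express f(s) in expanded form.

f(s) = -3s^2 + 6s + 5

Write f(s) = as^2 + bs + c. Substituting each data point gives a linear system:
  4a + 2b + c = 5
  16a + 4b + c = -19
  64a + 8b + c = -139
Solving the system yields a = -3, b = 6, c = 5.
So f(s) = -3s^2 + 6s + 5.
Check: f(4) = -19. ✓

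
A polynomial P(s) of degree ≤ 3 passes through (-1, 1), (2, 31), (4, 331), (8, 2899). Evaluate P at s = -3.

Using the Lagrange interpolation formula with nodes -1, 2, 4, 8:
  L_0(s) = (s - 2)(s - 4)(s - 8) / -135
  L_1(s) = (s + 1)(s - 4)(s - 8) / 36
  L_2(s) = (s + 1)(s - 2)(s - 8) / -40
  L_3(s) = (s + 1)(s - 2)(s - 4) / 216
Then P(s) = 1·L_0(s) + 31·L_1(s) + 331·L_2(s) + 2899·L_3(s).
Expanding and collecting terms gives P(s) = 6s^3 - 2s^2 - 6s + 3.
Evaluating at s = -3: P(-3) = -159.

-159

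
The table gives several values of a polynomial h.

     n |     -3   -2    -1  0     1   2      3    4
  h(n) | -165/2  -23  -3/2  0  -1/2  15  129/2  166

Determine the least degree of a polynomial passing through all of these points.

3

Forward differences of the values at n = -3, -2, -1, 0, 1, 2, 3, 4:
  h  : -165/2  -23  -3/2  0  -1/2  15  129/2  166
  Δ  : 119/2  43/2  3/2  -1/2  31/2  99/2  203/2
  Δ^2: -38  -20  -2  16  34  52
  Δ^3: 18  18  18  18  18
  Δ^4: 0  0  0  0
  Δ^5: 0  0  0
  Δ^6: 0  0
  Δ^7: 0
The third differences are constant (18) and nonzero, while all higher differences vanish, so the minimal degree is 3.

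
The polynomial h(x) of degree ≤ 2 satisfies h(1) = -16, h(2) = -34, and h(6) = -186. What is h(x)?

Write h(x) = ax^2 + bx + c. Substituting each data point gives a linear system:
  a + b + c = -16
  4a + 2b + c = -34
  36a + 6b + c = -186
Solving the system yields a = -4, b = -6, c = -6.
So h(x) = -4x^2 - 6x - 6.
Check: h(6) = -186. ✓

h(x) = -4x^2 - 6x - 6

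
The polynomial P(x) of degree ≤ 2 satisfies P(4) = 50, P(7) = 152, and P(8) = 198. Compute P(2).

12

Using the Lagrange interpolation formula with nodes 4, 7, 8:
  L_0(x) = (x - 7)(x - 8) / 12
  L_1(x) = (x - 4)(x - 8) / -3
  L_2(x) = (x - 4)(x - 7) / 4
Then P(x) = 50·L_0(x) + 152·L_1(x) + 198·L_2(x).
Expanding and collecting terms gives P(x) = 3x^2 + x - 2.
Evaluating at x = 2: P(2) = 12.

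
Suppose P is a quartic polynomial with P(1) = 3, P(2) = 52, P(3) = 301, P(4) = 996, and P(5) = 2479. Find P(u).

Write P(u) = au^4 + bu^3 + cu^2 + du + e. Substituting each data point gives a linear system:
  a + b + c + d + e = 3
  16a + 8b + 4c + 2d + e = 52
  81a + 27b + 9c + 3d + e = 301
  256a + 64b + 16c + 4d + e = 996
  625a + 125b + 25c + 5d + e = 2479
Solving the system yields a = 4, b = 1, c = -6, d = 0, e = 4.
So P(u) = 4u^4 + u^3 - 6u^2 + 4.
Check: P(3) = 301. ✓

P(u) = 4u^4 + u^3 - 6u^2 + 4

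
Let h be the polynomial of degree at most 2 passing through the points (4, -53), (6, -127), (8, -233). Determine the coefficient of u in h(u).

Write h(u) = au^2 + bu + c. Substituting each data point gives a linear system:
  16a + 4b + c = -53
  36a + 6b + c = -127
  64a + 8b + c = -233
Solving the system yields a = -4, b = 3, c = -1.
So h(u) = -4u² + 3u - 1.
The coefficient of u is 3.

3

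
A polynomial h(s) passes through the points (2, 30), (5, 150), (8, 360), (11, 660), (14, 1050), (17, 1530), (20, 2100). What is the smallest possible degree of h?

2

Forward differences of the values at s = 2, 5, 8, 11, 14, 17, 20:
  h  : 30  150  360  660  1050  1530  2100
  Δ  : 120  210  300  390  480  570
  Δ^2: 90  90  90  90  90
  Δ^3: 0  0  0  0
  Δ^4: 0  0  0
  Δ^5: 0  0
  Δ^6: 0
The second differences are constant (90) and nonzero, while all higher differences vanish, so the minimal degree is 2.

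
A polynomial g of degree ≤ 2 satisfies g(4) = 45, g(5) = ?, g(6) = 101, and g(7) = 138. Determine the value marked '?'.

70

On equispaced nodes a degree-2 polynomial has vanishing third forward difference, so
  - g(4) + 3·g(5) - 3·g(6) + g(7) = 0.
Substituting the known values and solving for g(5):
  3·g(5) = 210
  g(5) = 70.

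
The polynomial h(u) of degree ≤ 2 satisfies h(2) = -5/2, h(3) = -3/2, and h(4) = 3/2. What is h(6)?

Forward differences of the values at u = 2, 3, 4:
  h  : -5/2  -3/2  3/2
  Δ  : 1  3
  Δ^2: 2
The second differences are constant, confirming degree 2.
Interpolating (Newton forward form) and evaluating at u = 6 gives h(6) = 27/2.

27/2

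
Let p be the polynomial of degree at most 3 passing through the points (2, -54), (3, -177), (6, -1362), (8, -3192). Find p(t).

Using the Lagrange interpolation formula with nodes 2, 3, 6, 8:
  L_0(t) = (t - 3)(t - 6)(t - 8) / -24
  L_1(t) = (t - 2)(t - 6)(t - 8) / 15
  L_2(t) = (t - 2)(t - 3)(t - 8) / -24
  L_3(t) = (t - 2)(t - 3)(t - 6) / 60
Then p(t) = -54·L_0(t) - 177·L_1(t) - 1362·L_2(t) - 3192·L_3(t).
Expanding and collecting terms gives p(t) = -6t^3 - 2t^2 + t.
Check: p(2) = -54. ✓

p(t) = -6t^3 - 2t^2 + t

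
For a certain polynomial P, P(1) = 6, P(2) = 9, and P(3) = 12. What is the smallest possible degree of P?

Forward differences of the values at u = 1, 2, 3:
  P  : 6  9  12
  Δ  : 3  3
  Δ^2: 0
The first differences are constant (3) and nonzero, while all higher differences vanish, so the minimal degree is 1.

1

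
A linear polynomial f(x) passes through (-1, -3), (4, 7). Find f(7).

Using the Lagrange interpolation formula with nodes -1, 4:
  L_0(x) = (x - 4) / -5
  L_1(x) = (x + 1) / 5
Then f(x) = -3·L_0(x) + 7·L_1(x).
Expanding and collecting terms gives f(x) = 2x - 1.
Evaluating at x = 7: f(7) = 13.

13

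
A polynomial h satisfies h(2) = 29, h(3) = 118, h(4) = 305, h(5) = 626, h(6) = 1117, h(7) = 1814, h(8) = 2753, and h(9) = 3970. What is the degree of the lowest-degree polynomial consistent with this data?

Forward differences of the values at s = 2, 3, 4, 5, 6, 7, 8, 9:
  h  : 29  118  305  626  1117  1814  2753  3970
  Δ  : 89  187  321  491  697  939  1217
  Δ^2: 98  134  170  206  242  278
  Δ^3: 36  36  36  36  36
  Δ^4: 0  0  0  0
  Δ^5: 0  0  0
  Δ^6: 0  0
  Δ^7: 0
The third differences are constant (36) and nonzero, while all higher differences vanish, so the minimal degree is 3.

3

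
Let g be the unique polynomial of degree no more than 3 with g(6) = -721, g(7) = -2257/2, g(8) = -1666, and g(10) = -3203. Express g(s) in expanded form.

Write g(s) = as^3 + bs^2 + cs + d. Substituting each data point gives a linear system:
  216a + 36b + 6c + d = -721
  343a + 49b + 7c + d = -2257/2
  512a + 64b + 8c + d = -1666
  1000a + 100b + 10c + d = -3203
Solving the system yields a = -3, b = -2, c = -1/2, d = 2.
So g(s) = -3s^3 - 2s^2 - (1/2)s + 2.
Check: g(7) = -2257/2. ✓

g(s) = -3s^3 - 2s^2 - (1/2)s + 2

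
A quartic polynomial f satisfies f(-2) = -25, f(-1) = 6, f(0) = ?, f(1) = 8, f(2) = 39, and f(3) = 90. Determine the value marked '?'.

The 5 known points determine the degree-4 polynomial uniquely.
Write f(t) = at^4 + bt^3 + ct^2 + dt + e. Substituting each data point gives a linear system:
  16a - 8b + 4c - 2d + e = -25
  a - b + c - d + e = 6
  a + b + c + d + e = 8
  16a + 8b + 4c + 2d + e = 39
  81a + 27b + 9c + 3d + e = 90
Solving the system yields a = -1, b = 5, c = 5, d = -4, e = 3.
So f(t) = -t^4 + 5t^3 + 5t^2 - 4t + 3.
Then f(0) = 3.

3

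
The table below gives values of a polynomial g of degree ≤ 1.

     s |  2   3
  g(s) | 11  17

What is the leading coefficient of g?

6

Write g(s) = as + b. Substituting each data point gives a linear system:
  2a + b = 11
  3a + b = 17
Solving the system yields a = 6, b = -1.
So g(s) = 6s - 1.
The leading coefficient is 6.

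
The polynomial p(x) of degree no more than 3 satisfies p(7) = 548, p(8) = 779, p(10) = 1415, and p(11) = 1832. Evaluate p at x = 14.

Using the Lagrange interpolation formula with nodes 7, 8, 10, 11:
  L_0(x) = (x - 8)(x - 10)(x - 11) / -12
  L_1(x) = (x - 7)(x - 10)(x - 11) / 6
  L_2(x) = (x - 7)(x - 8)(x - 11) / -6
  L_3(x) = (x - 7)(x - 8)(x - 10) / 12
Then p(x) = 548·L_0(x) + 779·L_1(x) + 1415·L_2(x) + 1832·L_3(x).
Expanding and collecting terms gives p(x) = x^3 + 4x^2 + 2x - 5.
Evaluating at x = 14: p(14) = 3551.

3551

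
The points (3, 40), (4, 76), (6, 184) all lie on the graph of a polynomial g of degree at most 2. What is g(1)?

Write g(x) = ax^2 + bx + c. Substituting each data point gives a linear system:
  9a + 3b + c = 40
  16a + 4b + c = 76
  36a + 6b + c = 184
Solving the system yields a = 6, b = -6, c = 4.
So g(x) = 6x^2 - 6x + 4.
Then g(1) = 4.

4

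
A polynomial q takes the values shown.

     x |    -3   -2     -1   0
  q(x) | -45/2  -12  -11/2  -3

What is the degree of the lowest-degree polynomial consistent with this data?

2

Forward differences of the values at x = -3, -2, -1, 0:
  q  : -45/2  -12  -11/2  -3
  Δ  : 21/2  13/2  5/2
  Δ^2: -4  -4
  Δ^3: 0
The second differences are constant (-4) and nonzero, while all higher differences vanish, so the minimal degree is 2.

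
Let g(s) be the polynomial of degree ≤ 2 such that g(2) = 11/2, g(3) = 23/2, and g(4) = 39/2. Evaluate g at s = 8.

143/2

Write g(s) = as^2 + bs + c. Substituting each data point gives a linear system:
  4a + 2b + c = 11/2
  9a + 3b + c = 23/2
  16a + 4b + c = 39/2
Solving the system yields a = 1, b = 1, c = -1/2.
So g(s) = s^2 + s - 1/2.
Then g(8) = 143/2.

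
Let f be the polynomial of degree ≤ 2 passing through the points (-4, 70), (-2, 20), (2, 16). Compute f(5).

97

Write f(s) = as^2 + bs + c. Substituting each data point gives a linear system:
  16a - 4b + c = 70
  4a - 2b + c = 20
  4a + 2b + c = 16
Solving the system yields a = 4, b = -1, c = 2.
So f(s) = 4s^2 - s + 2.
Then f(5) = 97.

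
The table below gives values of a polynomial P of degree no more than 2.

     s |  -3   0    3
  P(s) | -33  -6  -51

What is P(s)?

P(s) = -4s^2 - 3s - 6

Using the Lagrange interpolation formula with nodes -3, 0, 3:
  L_0(s) = s(s - 3) / 18
  L_1(s) = (s + 3)(s - 3) / -9
  L_2(s) = (s + 3)s / 18
Then P(s) = -33·L_0(s) - 6·L_1(s) - 51·L_2(s).
Expanding and collecting terms gives P(s) = -4s^2 - 3s - 6.
Check: P(-3) = -33. ✓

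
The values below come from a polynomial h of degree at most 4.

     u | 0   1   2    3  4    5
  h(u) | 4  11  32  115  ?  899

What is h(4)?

On equispaced nodes a degree-4 polynomial has vanishing fifth forward difference, so
  - h(0) + 5·h(1) - 10·h(2) + 10·h(3) - 5·h(4) + h(5) = 0.
Substituting the known values and solving for h(4):
  -5·h(4) = -1780
  h(4) = 356.

356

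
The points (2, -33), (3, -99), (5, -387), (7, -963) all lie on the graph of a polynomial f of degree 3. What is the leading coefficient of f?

Write f(x) = ax^3 + bx^2 + cx + d. Substituting each data point gives a linear system:
  8a + 4b + 2c + d = -33
  27a + 9b + 3c + d = -99
  125a + 25b + 5c + d = -387
  343a + 49b + 7c + d = -963
Solving the system yields a = -2, b = -6, c = 2, d = 3.
So f(x) = -2x^3 - 6x^2 + 2x + 3.
The leading coefficient is -2.

-2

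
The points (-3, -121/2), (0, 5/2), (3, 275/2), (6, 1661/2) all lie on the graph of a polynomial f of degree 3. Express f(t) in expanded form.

Using the Lagrange interpolation formula with nodes -3, 0, 3, 6:
  L_0(t) = t(t - 3)(t - 6) / -162
  L_1(t) = (t + 3)(t - 3)(t - 6) / 54
  L_2(t) = (t + 3)t(t - 6) / -54
  L_3(t) = (t + 3)t(t - 3) / 162
Then f(t) = -121/2·L_0(t) + 5/2·L_1(t) + 275/2·L_2(t) + 1661/2·L_3(t).
Expanding and collecting terms gives f(t) = 3t^3 + 4t^2 + 6t + 5/2.
Check: f(3) = 275/2. ✓

f(t) = 3t^3 + 4t^2 + 6t + 5/2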